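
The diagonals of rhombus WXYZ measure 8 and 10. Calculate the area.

The diagonals of a rhombus divide it into four right triangles.
Each triangle has legs 8/ 2 = 4 and 10/2 = 5, so each has area (1/2)*4*5 = 10.
Four such triangles give total area = (d1 * d2) / 2 = 40.

40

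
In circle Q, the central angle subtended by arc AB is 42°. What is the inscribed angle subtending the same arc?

An inscribed angle intercepts an arc from a point on the circle, while the central angle intercepts the same arc from the center.
The inscribed angle is always half the central angle: 42° / 2 = 21°.

21°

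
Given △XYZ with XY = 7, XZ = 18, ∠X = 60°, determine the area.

When two sides and the included angle are known, the area formula is (1/2)ab sin(C).
The height from one side to the opposite vertex is 18 sin(60°) = 9*sqrt(3).
Area = (1/2) * 7 * 9*sqrt(3) = 63*sqrt(3)/2.

63*sqrt(3)/2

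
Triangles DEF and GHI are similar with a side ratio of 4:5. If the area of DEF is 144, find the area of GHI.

Area ratio = (4/5)^2 = 16/25. Area of GHI = 144 * 25/16 = 225.

225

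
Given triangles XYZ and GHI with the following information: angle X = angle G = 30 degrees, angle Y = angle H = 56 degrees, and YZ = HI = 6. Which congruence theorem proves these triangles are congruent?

The given information provides:
angle X = angle G = 30 degrees, angle Y = angle H = 56 degrees, and YZ = HI = 6
This matches the AAS congruence theorem.
Two pairs of corresponding angles and a non-included side are equal (Angle-Angle-Side).

AAS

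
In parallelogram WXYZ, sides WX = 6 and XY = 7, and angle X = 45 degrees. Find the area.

Area = a * b * sin(theta)
Area = 6 * 7 * sin(45 degrees)
Area = 42 * sqrt(2)/2
Area = 21*sqrt(2)

21*sqrt(2)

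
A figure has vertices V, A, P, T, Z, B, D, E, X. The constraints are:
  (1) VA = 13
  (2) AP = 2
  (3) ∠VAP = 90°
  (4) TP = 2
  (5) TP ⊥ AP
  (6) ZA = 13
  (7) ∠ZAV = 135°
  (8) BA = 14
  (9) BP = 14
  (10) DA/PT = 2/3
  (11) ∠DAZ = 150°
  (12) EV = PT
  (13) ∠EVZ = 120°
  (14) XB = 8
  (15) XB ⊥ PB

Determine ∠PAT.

Step 1: By the law of cosines on triangle APT: AT² = 2² + 2² − 2·2·2·cos(90°) = 8, so AT = 2·√2.
Step 2: By the inverse law of cosines on triangle PAT: cos(∠PAT) = (2² + (2·√2)² − 2²) / (2·2·2·√2) = 8/11.31 = 0.7071, so ∠PAT = 45°.

Therefore, the measure of angle ∠PAT = 45°.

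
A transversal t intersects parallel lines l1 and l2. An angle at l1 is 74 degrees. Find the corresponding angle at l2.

Corresponding angles are equal: 74 degrees.

74 degrees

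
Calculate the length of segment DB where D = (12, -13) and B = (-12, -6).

d = sqrt((-12 - 12)^2 + (-6 - -13)^2)
d = sqrt(-24^2 + 7^2)
d = sqrt(576 + 49)
d = sqrt(625) = 25

25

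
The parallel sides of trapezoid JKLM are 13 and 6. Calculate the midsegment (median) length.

The midsegment (median) of a trapezoid connects the midpoints of the non-parallel sides.
Its length is the average of the two bases: (13 + 6) / 2 = 19/2.

19/2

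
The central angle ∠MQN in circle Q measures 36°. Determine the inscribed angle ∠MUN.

An inscribed angle intercepts an arc from a point on the circle, while the central angle intercepts the same arc from the center.
The inscribed angle is always half the central angle: 36° / 2 = 18°.

18°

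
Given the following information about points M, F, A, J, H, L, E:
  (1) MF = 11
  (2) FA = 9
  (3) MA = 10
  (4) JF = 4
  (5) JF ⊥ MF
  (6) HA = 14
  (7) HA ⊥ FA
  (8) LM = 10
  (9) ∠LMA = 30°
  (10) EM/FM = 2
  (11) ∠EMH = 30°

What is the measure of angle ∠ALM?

Step 1: By the law of cosines on triangle LMA: LA² = 10² + 10² − 2·10·10·cos(30°) = 26.79, so LA ≈ 5.18.
Step 2: By the inverse law of cosines on triangle ALM: cos(∠ALM) = (5.18² + 10² − 10²) / (2·5.18·10) = 26.79/103.53 = 0.2588, so ∠ALM = 75°.

Therefore, the measure of angle ∠ALM = 75°.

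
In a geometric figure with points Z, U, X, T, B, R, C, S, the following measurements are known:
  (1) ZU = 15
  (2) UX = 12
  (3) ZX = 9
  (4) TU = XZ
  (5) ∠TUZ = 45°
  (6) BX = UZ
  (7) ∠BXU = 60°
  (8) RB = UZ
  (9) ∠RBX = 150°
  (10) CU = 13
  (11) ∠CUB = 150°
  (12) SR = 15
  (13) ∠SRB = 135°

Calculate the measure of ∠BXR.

From the given relations: BX = UZ = 15; RB = UZ = 15.
Step 1: By the law of cosines on triangle XBR: XR² = 15² + 15² − 2·15·15·cos(150°) = 839.71, so XR ≈ 28.98.
Step 2: By the inverse law of cosines on triangle BXR: cos(∠BXR) = (15² + 28.98² − 15²) / (2·15·28.98) = 839.71/869.33 = 0.9659, so ∠BXR = 15°.

Therefore, the measure of angle ∠BXR = 15°.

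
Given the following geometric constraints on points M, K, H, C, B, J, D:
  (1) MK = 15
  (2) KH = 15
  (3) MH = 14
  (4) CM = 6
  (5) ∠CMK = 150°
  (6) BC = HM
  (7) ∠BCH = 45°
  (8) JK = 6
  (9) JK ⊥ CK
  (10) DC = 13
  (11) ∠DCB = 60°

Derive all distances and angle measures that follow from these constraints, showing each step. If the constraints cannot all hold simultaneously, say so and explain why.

The constraints are consistent.

From the given relations:
  BC = HM = 14

Step 1: From KM = 15, MC = 6, and ∠KMC = 150°, by the law of cosines:
  KC² = KM² + MC² - 2·KM·MC·cos(150°) = 225 + 36 + 155.9 = 416.9
  KC ≈ 20.42

Step 2: From BC = 14, CD = 13, and ∠BCD = 60°, by the law of cosines:
  BD² = BC² + CD² - 2·BC·CD·cos(60°) = 196 + 169 - 182 = 183
  BD = √183

Step 3: From MH = 14, MK = 15, HK = 15, by the inverse law of cosines:
  cos(∠HMK) = (MH² + MK² - HK²) / (2·MH·MK)
  ∠HMK = 62.18°

Step 4: From KH = 15, KM = 15, HM = 14, by the inverse law of cosines:
  cos(∠HKM) = (KH² + KM² - HM²) / (2·KH·KM)
  ∠HKM = 55.64°

Step 5: From HK = 15, HM = 14, KM = 15, by the inverse law of cosines:
  cos(∠KHM) = (HK² + HM² - KM²) / (2·HK·HM)
  ∠KHM = 62.18°

Step 6: From CK = 20.42, KJ = 6, and ∠CKJ = 90°, by the law of cosines:
  CJ² = CK² + KJ² - 2·CK·KJ·cos(90°) = 416.9 + 36 - 0 = 452.9
  CJ ≈ 21.28

Step 7: From KC = 20.42, KM = 15, CM = 6, by the inverse law of cosines:
  cos(∠CKM) = (KC² + KM² - CM²) / (2·KC·KM)
  ∠CKM = 8.45°

Step 8: From CK = 20.42, CM = 6, KM = 15, by the inverse law of cosines:
  cos(∠KCM) = (CK² + CM² - KM²) / (2·CK·CM)
  ∠KCM = 21.55°

Step 9: From BC = 14, BD = √183, CD = 13, by the inverse law of cosines:
  cos(∠CBD) = (BC² + BD² - CD²) / (2·BC·BD)
  ∠CBD = 56.33°

Step 10: From DB = √183, DC = 13, BC = 14, by the inverse law of cosines:
  cos(∠BDC) = (DB² + DC² - BC²) / (2·DB·DC)
  ∠BDC = 63.67°

Step 11: From CJ = 21.28, CK = 20.42, JK = 6, by the inverse law of cosines:
  cos(∠JCK) = (CJ² + CK² - JK²) / (2·CJ·CK)
  ∠JCK = 16.38°

Step 12: From JC = 21.28, JK = 6, CK = 20.42, by the inverse law of cosines:
  cos(∠CJK) = (JC² + JK² - CK²) / (2·JC·JK)
  ∠CJK = 73.62°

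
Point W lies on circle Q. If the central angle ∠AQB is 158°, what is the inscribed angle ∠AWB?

Inscribed angle = 158° / 2 = 79° (inscribed angle theorem).

79°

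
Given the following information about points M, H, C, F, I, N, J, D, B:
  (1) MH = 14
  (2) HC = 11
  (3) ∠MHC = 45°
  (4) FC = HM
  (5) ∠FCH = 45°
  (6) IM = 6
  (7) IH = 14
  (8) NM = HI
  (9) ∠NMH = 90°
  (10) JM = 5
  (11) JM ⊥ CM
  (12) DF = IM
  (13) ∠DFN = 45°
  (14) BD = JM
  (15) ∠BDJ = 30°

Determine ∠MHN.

From the given relations: NM = HI = 14.
Step 1: By the law of cosines on triangle HMN: HN² = 14² + 14² − 2·14·14·cos(90°) = 392, so HN = 14·√2.
Step 2: By the inverse law of cosines on triangle MHN: cos(∠MHN) = (14² + (14·√2)² − 14²) / (2·14·14·√2) = 392/554.37 = 0.7071, so ∠MHN = 45°.

Therefore, the measure of angle ∠MHN = 45°.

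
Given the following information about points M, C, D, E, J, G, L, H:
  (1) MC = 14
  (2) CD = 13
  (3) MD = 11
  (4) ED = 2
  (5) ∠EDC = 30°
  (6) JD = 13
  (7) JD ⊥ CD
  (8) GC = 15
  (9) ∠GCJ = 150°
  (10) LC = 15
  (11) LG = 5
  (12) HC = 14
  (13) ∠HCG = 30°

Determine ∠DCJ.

Step 1: By the law of cosines on triangle CDJ: CJ² = 13² + 13² − 2·13·13·cos(90°) = 338, so CJ = 13·√2.
Step 2: By the inverse law of cosines on triangle DCJ: cos(∠DCJ) = (13² + (13·√2)² − 13²) / (2·13·13·√2) = 338/478 = 0.7071, so ∠DCJ = 45°.

Therefore, the measure of angle ∠DCJ = 45°.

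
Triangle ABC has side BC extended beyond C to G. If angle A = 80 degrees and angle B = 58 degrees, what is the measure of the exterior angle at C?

Exterior angle = 80 + 58 = 138 degrees (exterior angle theorem).

138 degrees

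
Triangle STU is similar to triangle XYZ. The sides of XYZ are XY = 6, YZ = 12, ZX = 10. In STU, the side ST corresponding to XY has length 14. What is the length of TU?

Since the triangles are similar, the ratio of corresponding sides is constant.
Scale factor k = ST / XY = 14 / 6 = 7/3
TU = k * YZ = 7/3 * 12 = 28

28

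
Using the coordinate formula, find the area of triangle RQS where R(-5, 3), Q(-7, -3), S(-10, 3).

Using the Shoelace formula for a triangle:
Area = (1/2)|x0(y1 - y2) + x1(y2 - y0) + x2(y0 - y1)|
Area = (1/2)|-5(-3 - 3) + -7(3 - 3) + -10(3 - -3)|
Area = (1/2)|30 + 0 + -60|
Area = (1/2)|-30|
Area = (1/2)(30)
Area = 15

15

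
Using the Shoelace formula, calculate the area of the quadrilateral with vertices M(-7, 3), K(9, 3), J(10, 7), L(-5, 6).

Using the Shoelace formula for a quadrilateral (vertices in order):
Area = (1/2)|sum of (x_i * y_(i+1) - x_(i+1) * y_i)|
Terms: (-7*3 - 9*3) = -48, (9*7 - 10*3) = 33, (10*6 - -5*7) = 95, (-5*3 - -7*6) = 27
Sum = 107
Area = (1/2)(107) = 107/2

107/2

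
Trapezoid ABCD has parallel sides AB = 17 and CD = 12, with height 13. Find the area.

A trapezoid's area equals the midsegment times the height.
The midsegment is (17 + 12) / 2 = 29/2.
Area = 29/2 * 13 = 377/2.

377/2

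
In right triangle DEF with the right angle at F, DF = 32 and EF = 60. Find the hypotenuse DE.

By the Pythagorean theorem: DE^2 = DF^2 + EF^2
DE^2 = 32^2 + 60^2 = 1024 + 3600 = 4624
DE = sqrt(4624) = 68

68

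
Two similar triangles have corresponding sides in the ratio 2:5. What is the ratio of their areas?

Area scales with the square of linear dimensions. If every length is multiplied by 2/5, then the area is multiplied by (2/5)^2 = 4/25.
The area ratio is 4:25.

4:25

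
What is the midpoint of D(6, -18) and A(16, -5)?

The midpoint is the point halfway along the segment.
Move half the horizontal distance: 6 + (16 - 6)/2 = 6 + 10/2 = 11
Move half the vertical distance: -18 + (-5 - -18)/2 = -18 + 13/2 = -23/2
Midpoint = (11, -23/2)

(11, -23/2)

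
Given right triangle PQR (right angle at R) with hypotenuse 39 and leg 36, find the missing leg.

Rearranging the Pythagorean theorem to solve for the unknown leg:
leg^2 = hypotenuse^2 - known_leg^2 = 1521 - 1296 = 225
leg = sqrt(225) = 15.

15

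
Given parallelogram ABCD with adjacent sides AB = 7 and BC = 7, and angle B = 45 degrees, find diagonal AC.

The diagonal of a parallelogram can be found by treating two adjacent sides and the diagonal as a triangle.
Applying the law of cosines with sides 7, 7 and included angle 45°:
d^2 = 49 + 49 - 98*cos(45°) = 98 - 49*sqrt(2)
d = 7*sqrt(2 - sqrt(2))

7*sqrt(2 - sqrt(2))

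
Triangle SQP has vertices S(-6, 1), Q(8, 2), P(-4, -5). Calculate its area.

Shoelace: Area = (1/2)|-6(2--5) + 8(-5-1) + -4(1-2)| = (1/2)(86) = 43

43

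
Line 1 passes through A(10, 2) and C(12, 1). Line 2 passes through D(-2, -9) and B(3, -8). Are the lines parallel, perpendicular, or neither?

Slope of line 1: m1 = (1 - 2)/(12 - 10) = -1/2 = -1/2
Slope of line 2: m2 = (-8 - -9)/(3 - -2) = 1/5 = 1/5
m1 != m2 (-1/2 != 1/5), so not parallel.
m1 * m2 = (-1/2) * (1/5) = -1/10 != -1, so not perpendicular.
The lines are neither parallel nor perpendicular.

Neither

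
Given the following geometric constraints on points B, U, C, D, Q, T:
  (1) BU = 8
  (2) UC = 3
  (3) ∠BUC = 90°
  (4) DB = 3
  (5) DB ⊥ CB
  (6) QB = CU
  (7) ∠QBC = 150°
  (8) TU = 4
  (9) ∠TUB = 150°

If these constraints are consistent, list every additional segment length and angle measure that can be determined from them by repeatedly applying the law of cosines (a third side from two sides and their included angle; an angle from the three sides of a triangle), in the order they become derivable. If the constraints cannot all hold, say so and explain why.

The constraints are consistent. Derivable facts, in order:
After 1 step:
- BC = √73
- BT ≈ 11.64
After 2 steps:
- CD = √82
- CQ ≈ 11.24
- ∠BCU = 69.44°
- ∠BTU = 20.1°
- ∠CBU = 20.56°
- ∠TBU = 9.9°
After 3 steps:
- ∠BCD = 19.35°
- ∠BCQ = 7.67°
- ∠BDC = 70.65°
- ∠BQC = 22.33°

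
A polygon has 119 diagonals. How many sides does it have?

Using d = n(n - 3)/2, we solve 119 = n(n - 3)/2.
So n(n - 3) = 238.
Testing n = 17: 17 * 14 = 238 = 238. Correct.
The polygon has 17 sides.

17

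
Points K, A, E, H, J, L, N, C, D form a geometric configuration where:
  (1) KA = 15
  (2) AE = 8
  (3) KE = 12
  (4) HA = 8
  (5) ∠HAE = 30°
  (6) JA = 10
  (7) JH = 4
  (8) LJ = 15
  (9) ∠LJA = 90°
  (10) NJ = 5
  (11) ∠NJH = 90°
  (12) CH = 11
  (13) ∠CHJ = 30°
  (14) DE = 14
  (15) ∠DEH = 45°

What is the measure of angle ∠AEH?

Step 1: By the law of cosines on triangle EAH: EH² = 8² + 8² − 2·8·8·cos(30°) = 17.15, so EH ≈ 4.14.
Step 2: By the inverse law of cosines on triangle AEH: cos(∠AEH) = (8² + 4.14² − 8²) / (2·8·4.14) = 17.15/66.26 = 0.2588, so ∠AEH = 75°.

Therefore, the measure of angle ∠AEH = 75°.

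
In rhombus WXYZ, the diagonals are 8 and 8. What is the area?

Area = (8 * 8) / 2 = 64 / 2 = 32

32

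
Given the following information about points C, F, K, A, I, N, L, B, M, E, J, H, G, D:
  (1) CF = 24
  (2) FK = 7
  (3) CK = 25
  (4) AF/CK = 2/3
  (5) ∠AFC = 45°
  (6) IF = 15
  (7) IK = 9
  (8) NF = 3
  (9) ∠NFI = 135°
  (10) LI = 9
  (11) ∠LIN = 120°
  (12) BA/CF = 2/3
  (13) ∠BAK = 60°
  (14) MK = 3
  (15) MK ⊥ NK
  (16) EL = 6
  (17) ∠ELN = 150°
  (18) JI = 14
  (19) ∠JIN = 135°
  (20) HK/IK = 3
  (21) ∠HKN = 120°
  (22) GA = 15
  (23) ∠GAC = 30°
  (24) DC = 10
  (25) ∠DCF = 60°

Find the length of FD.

Step 1: By the law of cosines on triangle FCD: FD² = 24² + 10² − 2·24·10·cos(60°) = 436, so FD = 2·√109.

Therefore, the length of FD = 2·√109.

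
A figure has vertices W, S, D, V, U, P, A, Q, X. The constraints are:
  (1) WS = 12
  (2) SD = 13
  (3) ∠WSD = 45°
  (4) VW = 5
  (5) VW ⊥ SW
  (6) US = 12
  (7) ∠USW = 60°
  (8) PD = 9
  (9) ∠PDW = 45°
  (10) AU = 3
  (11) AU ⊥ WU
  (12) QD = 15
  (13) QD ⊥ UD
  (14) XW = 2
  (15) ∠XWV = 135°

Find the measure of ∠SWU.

Step 1: By the law of cosines on triangle WSU: WU² = 12² + 12² − 2·12·12·cos(60°) = 144, so WU = 12.
Step 2: By the inverse law of cosines on triangle SWU: cos(∠SWU) = (12² + 12² − 12²) / (2·12·12) = 144/288 = 0.5, so ∠SWU = 60°.

Therefore, the measure of angle ∠SWU = 60°.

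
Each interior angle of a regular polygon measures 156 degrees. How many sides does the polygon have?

Exterior angle = 180 - 156 = 24. n = 360 / 24 = 15.

15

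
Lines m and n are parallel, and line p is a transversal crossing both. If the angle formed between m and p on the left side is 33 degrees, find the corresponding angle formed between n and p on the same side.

When a transversal crosses parallel lines, angles in the same position at each intersection are called corresponding angles.
These are always equal, so the answer is 33 degrees.

33 degrees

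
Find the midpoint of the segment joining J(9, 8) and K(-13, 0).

M = ((x₁ + x₂)/2, (y₁ + y₂)/2)
= ((9 + -13)/2, (8 + 0)/2)
= (-4/2, 8/2) = (-2, 4)

(-2, 4)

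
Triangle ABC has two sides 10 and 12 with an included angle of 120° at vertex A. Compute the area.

Area = (1/2)(10)(12) sin(120°) = (1/2)(10)(12)(sqrt(3)/2) = 30*sqrt(3)

30*sqrt(3)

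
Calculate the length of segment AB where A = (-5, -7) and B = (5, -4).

d = sqrt((5 - -5)^2 + (-4 - -7)^2)
d = sqrt(10^2 + 3^2)
d = sqrt(100 + 9)
d = sqrt(109)

sqrt(109)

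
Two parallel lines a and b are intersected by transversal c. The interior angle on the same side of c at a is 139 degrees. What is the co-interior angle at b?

Co-interior (same-side interior) angles are between the parallel lines on the same side of the transversal.
Unlike corresponding or alternate interior angles, they are supplementary rather than equal.
So the angle = 180 - 139 = 41 degrees.

41 degrees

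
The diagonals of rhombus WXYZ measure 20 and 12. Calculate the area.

Area = (20 * 12) / 2 = 240 / 2 = 120

120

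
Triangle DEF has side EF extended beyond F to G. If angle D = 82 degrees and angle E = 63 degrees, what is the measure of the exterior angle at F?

The interior angle at F is 180 - 82 - 63 = 35 degrees.
The exterior angle and interior angle at F are supplementary:
Exterior angle = 180 - 35 = 145 degrees.

145 degrees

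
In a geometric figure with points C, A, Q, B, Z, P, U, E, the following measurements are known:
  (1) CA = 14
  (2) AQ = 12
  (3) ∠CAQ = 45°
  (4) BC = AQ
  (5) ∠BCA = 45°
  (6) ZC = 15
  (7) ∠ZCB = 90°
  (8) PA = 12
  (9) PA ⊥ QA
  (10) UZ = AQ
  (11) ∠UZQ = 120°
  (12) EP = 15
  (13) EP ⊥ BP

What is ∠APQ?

Step 1: By the law of cosines on triangle PAQ: PQ² = 12² + 12² − 2·12·12·cos(90°) = 288, so PQ = 12·√2.
Step 2: By the inverse law of cosines on triangle APQ: cos(∠APQ) = (12² + (12·√2)² − 12²) / (2·12·12·√2) = 288/407.29 = 0.7071, so ∠APQ = 45°.

Therefore, the measure of angle ∠APQ = 45°.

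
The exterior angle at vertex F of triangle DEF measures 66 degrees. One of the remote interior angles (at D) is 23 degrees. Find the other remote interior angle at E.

angle E = 66 - 23 = 43 degrees (exterior angle theorem).

43 degrees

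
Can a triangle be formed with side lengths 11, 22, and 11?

Check the triangle inequality: 11 + 11 = 22 ≤ 22.
Since the sum of two sides does not exceed the third, no triangle can be formed.

No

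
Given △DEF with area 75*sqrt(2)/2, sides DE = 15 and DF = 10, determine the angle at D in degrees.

From the SAS area formula Area = (1/2)ab sin(C), rearranging gives sin(C) = 2*Area/(ab).
sin(C) = 2 * 75*sqrt(2)/2 / (150) = sqrt(2)/2.
Therefore C = arcsin(sqrt(2)/2) = 45°.
Since sin(180° - C) = sin(C), the obtuse angle 135° gives the same area, so C = 45° or C = 135°.

45° or 135°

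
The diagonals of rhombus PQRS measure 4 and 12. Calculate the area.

Area of a rhombus = (d1 * d2) / 2
Area = (4 * 12) / 2
Area = 48 / 2
Area = 24

24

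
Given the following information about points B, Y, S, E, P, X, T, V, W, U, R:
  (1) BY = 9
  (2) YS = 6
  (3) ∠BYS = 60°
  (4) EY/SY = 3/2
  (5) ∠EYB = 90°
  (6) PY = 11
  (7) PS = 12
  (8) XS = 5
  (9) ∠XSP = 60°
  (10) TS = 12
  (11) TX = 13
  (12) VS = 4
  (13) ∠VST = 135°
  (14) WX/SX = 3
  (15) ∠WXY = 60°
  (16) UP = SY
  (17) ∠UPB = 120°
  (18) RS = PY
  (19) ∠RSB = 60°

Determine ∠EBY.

From the given relations: EY = 3/2·SY = 3/2·6 = 9.
Step 1: By the law of cosines on triangle BYE: BE² = 9² + 9² − 2·9·9·cos(90°) = 162, so BE = 9·√2.
Step 2: By the inverse law of cosines on triangle EBY: cos(∠EBY) = ((9·√2)² + 9² − 9²) / (2·9·√2·9) = 162/229.1 = 0.7071, so ∠EBY = 45°.

Therefore, the measure of angle ∠EBY = 45°.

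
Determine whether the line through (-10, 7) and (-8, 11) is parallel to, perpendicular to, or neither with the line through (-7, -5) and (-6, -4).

Slope of line 1: m1 = (11 - 7)/(-8 - -10) = 4/2 = 2
Slope of line 2: m2 = (-4 - -5)/(-6 - -7) = 1/1 = 1
For parallel lines we need equal slopes: 2 != 1.
For perpendicular lines we need m1*m2 = -1: (2)(1) = 2 != -1.
Since neither condition holds, the lines are neither parallel nor perpendicular.

Neither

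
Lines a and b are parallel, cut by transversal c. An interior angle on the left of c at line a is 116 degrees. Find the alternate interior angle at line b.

Alternate interior angles lie on opposite sides of the transversal, between the parallel lines.
By the alternate interior angle theorem, they are equal: 116 degrees.

116 degrees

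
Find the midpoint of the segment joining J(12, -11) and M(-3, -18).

M = ((x₁ + x₂)/2, (y₁ + y₂)/2)
= ((12 + -3)/2, (-11 + -18)/2)
= (9/2, -29/2) = (9/2, -29/2)

(9/2, -29/2)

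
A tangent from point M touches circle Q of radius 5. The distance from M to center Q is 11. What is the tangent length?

The tangent, radius, and line from the external point to the center form a right triangle.
The right angle is where the tangent meets the radius.
By the Pythagorean theorem: tangent² + 5² = 11²
tangent² = 121 - 25 = 96
tangent = 4*sqrt(6)

4*sqrt(6)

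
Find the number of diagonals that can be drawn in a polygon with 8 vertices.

Total line segments between 8 vertices = C(8,2) = 28.
Subtract the 8 sides: 28 - 8 = 20 diagonals.

20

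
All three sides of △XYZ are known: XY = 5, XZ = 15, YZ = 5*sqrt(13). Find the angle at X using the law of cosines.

By the inverse law of cosines: cos(X) = (XY² + XZ² - YZ²) / (2 × XY × XZ)
cos(X) = (5² + 15² - (5*sqrt(13))²) / (2 × 5 × 15)
cos(X) = (25 + 225 - (325)) / 150
cos(X) = -1/2
X = arccos(-1/2) = 120°

120°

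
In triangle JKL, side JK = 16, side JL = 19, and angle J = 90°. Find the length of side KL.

By the law of cosines: KL^2 = JK^2 + JL^2 - 2*JK*JL*cos(J)
KL^2 = 16^2 + 19^2 - 2*16*19*cos(90°)
KL^2 = 256 + 361 - 608*(0)
KL^2 = 617
KL = sqrt(617)

sqrt(617)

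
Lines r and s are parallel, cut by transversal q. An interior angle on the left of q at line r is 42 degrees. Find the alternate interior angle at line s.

Alternate interior angles lie on opposite sides of the transversal, between the parallel lines.
By the alternate interior angle theorem, they are equal: 42 degrees.

42 degrees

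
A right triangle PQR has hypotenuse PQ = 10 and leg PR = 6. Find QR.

Rearranging the Pythagorean theorem to solve for the unknown leg:
leg^2 = hypotenuse^2 - known_leg^2 = 100 - 36 = 64
leg = sqrt(64) = 8.

8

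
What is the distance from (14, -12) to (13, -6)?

The horizontal distance is |13 - 14| = 1 and the vertical distance is |-6 - -12| = 6.
By the Pythagorean theorem, d = sqrt(1^2 + 6^2) = sqrt(37).

sqrt(37)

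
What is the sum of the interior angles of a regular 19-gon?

The sum of interior angles of an n-sided polygon is (n - 2) * 180.
For n = 19: (19 - 2) * 180 = 17 * 180 = 3060 degrees.

3060 degrees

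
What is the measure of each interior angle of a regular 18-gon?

Each interior angle of a regular n-gon is (n - 2) * 180 / n.
For n = 18: (18 - 2) * 180 / 18 = 2880/18 = 160 degrees.

160 degrees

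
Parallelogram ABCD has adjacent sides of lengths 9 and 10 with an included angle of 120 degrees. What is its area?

Area = 9 * 10 * sin(120°) = 90 * sqrt(3)/2 = 45*sqrt(3)

45*sqrt(3)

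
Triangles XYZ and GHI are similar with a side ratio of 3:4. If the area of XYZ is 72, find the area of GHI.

The ratio of areas of similar triangles = (side ratio)^2.
Side ratio = 3:4, so area ratio = 9:16.
Area of GHI / Area of XYZ = 16/9
Area of GHI = 72 * 16/9 = 128

128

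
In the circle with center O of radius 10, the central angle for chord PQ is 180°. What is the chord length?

Chord length = 2r sin(θ/2)
= 2 × 10 × sin(180°/2)
= 2 × 10 × sin(90°)
= 20

20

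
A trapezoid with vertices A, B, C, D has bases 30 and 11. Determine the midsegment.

The midsegment of a trapezoid = (base1 + base2) / 2
midsegment = (30 + 11) / 2
midsegment = 41 / 2
midsegment = 41/2

41/2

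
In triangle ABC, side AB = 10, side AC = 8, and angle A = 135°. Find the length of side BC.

By the law of cosines: BC^2 = AB^2 + AC^2 - 2*AB*AC*cos(A)
BC^2 = 10^2 + 8^2 - 2*10*8*cos(135°)
BC^2 = 100 + 64 - 160*(-sqrt(2)/2)
BC^2 = 80*sqrt(2) + 164
BC = 2*sqrt(20*sqrt(2) + 41)

2*sqrt(20*sqrt(2) + 41)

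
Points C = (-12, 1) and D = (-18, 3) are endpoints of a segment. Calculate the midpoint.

The midpoint is the average of the coordinates:
x: (-12 + -18)/2 = -15
y: (1 + 3)/2 = 2
Midpoint = (-15, 2)

(-15, 2)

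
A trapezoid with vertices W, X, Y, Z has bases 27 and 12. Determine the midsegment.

The midsegment of a trapezoid = (base1 + base2) / 2
midsegment = (27 + 12) / 2
midsegment = 39 / 2
midsegment = 39/2

39/2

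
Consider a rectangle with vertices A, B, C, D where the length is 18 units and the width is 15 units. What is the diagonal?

d = sqrt(18^2 + 15^2) = sqrt(549) = 3*sqrt(61)

3*sqrt(61)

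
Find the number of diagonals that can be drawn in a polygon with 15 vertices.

Each of the 15 vertices connects to 12 non-adjacent vertices via diagonals.
Total connections = 15 × 12 = 180, but each diagonal is counted twice.
Number of diagonals = 180 / 2 = 90.

90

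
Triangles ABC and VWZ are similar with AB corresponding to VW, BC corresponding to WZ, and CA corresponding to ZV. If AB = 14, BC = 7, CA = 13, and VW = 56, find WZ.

Similar triangles have proportional sides. Setting up the proportion:
VW / AB = WZ / BC
56 / 14 = WZ / 7
WZ = 7 * 56 / 14 = 28.

28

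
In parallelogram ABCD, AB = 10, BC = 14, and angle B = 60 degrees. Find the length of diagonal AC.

Using the law of cosines:
d^2 = 10^2 + 14^2 - 2(10)(14)cos(60 degrees)
d^2 = 100 + 196 - 280*1/2
d^2 = 156
d = 2*sqrt(39)

2*sqrt(39)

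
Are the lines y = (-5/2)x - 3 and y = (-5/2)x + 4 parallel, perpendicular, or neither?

Slope of line 1: m1 = -5/2
Slope of line 2: m2 = -5/2
m1 = m2, so the lines are parallel.

Parallel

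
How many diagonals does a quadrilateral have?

Total line segments between 4 vertices = C(4,2) = 6.
Subtract the 4 sides: 6 - 4 = 2 diagonals.

2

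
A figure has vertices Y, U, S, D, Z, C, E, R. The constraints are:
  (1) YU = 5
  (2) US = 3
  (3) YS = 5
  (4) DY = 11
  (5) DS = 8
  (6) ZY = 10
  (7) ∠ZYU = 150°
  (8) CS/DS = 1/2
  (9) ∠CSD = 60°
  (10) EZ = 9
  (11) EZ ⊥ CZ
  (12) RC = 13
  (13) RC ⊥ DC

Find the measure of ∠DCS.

From the given relations: CS = 1/2·DS = 1/2·8 = 4.
Step 1: By the law of cosines on triangle CSD: CD² = 4² + 8² − 2·4·8·cos(60°) = 48, so CD = 4·√3.
Step 2: By the inverse law of cosines on triangle DCS: cos(∠DCS) = ((4·√3)² + 4² − 8²) / (2·4·√3·4) = 0/55.43 = 0, so ∠DCS = 90°.

Therefore, the measure of angle ∠DCS = 90°.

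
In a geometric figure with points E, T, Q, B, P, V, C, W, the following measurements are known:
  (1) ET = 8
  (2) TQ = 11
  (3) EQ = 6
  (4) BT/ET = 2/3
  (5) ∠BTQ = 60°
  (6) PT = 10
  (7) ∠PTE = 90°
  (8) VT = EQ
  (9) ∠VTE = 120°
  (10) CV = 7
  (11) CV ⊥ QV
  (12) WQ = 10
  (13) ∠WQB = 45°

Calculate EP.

Step 1: By the law of cosines on triangle ETP: EP² = 8² + 10² − 2·8·10·cos(90°) = 164, so EP = 2·√41.

Therefore, the length of EP = 2·√41.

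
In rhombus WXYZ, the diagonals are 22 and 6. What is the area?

Area of a rhombus = (d1 * d2) / 2
Area = (22 * 6) / 2
Area = 132 / 2
Area = 66

66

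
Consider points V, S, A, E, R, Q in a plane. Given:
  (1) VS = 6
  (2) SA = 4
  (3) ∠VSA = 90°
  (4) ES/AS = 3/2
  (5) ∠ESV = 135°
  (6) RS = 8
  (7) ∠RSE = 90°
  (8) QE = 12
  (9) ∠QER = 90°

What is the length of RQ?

From the given relations: ES = 3/2·AS = 3/2·4 = 6.
Step 1: By the law of cosines on triangle ESR: ER² = 6² + 8² − 2·6·8·cos(90°) = 100, so ER = 10.
Step 2: By the law of cosines on triangle REQ: RQ² = 10² + 12² − 2·10·12·cos(90°) = 244, so RQ = 2·√61.

Therefore, the length of RQ = 2·√61.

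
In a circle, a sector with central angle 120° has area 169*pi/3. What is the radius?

The sector covers 120°/360° = 1/3 of the full circle.
Full circle area = 169*pi/3 / 1/3 = 169*pi.
Since full area = πr², we get r² = 169*pi/π = 169, so r = 13.

13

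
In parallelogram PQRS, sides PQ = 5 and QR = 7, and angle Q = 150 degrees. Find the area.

The area of a parallelogram equals the product of two adjacent sides times the sine of the included angle.
This is because the height equals 7 * sin(150°) = 7/2.
Area = 5 * 7/2 = 35/2

35/2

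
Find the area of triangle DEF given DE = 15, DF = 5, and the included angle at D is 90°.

Area = (1/2)(15)(5) sin(90°) = (1/2)(15)(5)(1) = 75/2

75/2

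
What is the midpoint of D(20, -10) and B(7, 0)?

M = ((x₁ + x₂)/2, (y₁ + y₂)/2)
= ((20 + 7)/2, (-10 + 0)/2)
= (27/2, -10/2) = (27/2, -5)

(27/2, -5)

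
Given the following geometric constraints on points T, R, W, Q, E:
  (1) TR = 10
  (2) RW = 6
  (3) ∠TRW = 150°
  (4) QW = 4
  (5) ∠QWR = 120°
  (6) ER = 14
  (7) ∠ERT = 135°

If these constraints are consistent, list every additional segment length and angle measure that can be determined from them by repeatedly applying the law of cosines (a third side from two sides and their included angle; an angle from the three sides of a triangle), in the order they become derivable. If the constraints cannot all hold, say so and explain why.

The constraints are consistent. Derivable facts, in order:
After 1 step:
- RQ = 2·√19
- TE ≈ 22.23
- TW ≈ 15.49
After 2 steps:
- ∠ETR = 26.45°
- ∠QRW = 23.41°
- ∠RET = 18.55°
- ∠RQW = 36.59°
- ∠RTW = 11.17°
- ∠RWT = 18.83°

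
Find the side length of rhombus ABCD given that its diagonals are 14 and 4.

The diagonals of a rhombus bisect each other at right angles.
Half-diagonals: 14/2 = 7 and 4/2 = 2
side = sqrt(7^2 + 2^2)
side = sqrt(49 + 4)
side = sqrt(53)

sqrt(53)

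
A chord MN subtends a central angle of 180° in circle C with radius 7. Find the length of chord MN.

Chord = 2(7) sin(90°) = 14

14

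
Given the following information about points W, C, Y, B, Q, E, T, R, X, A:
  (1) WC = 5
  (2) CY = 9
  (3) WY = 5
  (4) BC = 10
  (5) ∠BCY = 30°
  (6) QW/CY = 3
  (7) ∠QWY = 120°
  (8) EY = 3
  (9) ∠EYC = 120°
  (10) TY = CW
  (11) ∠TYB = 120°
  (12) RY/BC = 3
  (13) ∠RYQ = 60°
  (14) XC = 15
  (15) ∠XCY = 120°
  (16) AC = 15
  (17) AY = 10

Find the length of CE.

Step 1: By the law of cosines on triangle CYE: CE² = 9² + 3² − 2·9·3·cos(120°) = 117, so CE = 3·√13.

Therefore, the length of CE = 3·√13.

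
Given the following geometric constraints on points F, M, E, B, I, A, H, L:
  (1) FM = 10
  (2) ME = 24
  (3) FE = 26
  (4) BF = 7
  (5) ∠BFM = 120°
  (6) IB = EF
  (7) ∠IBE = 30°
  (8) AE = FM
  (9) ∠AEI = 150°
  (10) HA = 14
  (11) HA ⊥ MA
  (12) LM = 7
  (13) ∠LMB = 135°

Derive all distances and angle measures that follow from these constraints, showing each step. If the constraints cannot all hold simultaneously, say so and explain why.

The constraints are consistent.

From the given relations:
  IB = EF = 26
  AE = FM = 10

Step 1: From MF = 10, FB = 7, and ∠MFB = 120°, by the law of cosines:
  MB² = MF² + FB² - 2·MF·FB·cos(120°) = 100 + 49 + 70 = 219
  MB ≈ 14.8

Step 2: From FE = 26, FM = 10, EM = 24, by the inverse law of cosines:
  cos(∠EFM) = (FE² + FM² - EM²) / (2·FE·FM)
  ∠EFM = 67.38°

Step 3: From ME = 24, MF = 10, EF = 26, by the inverse law of cosines:
  cos(∠EMF) = (ME² + MF² - EF²) / (2·ME·MF)
  ∠EMF = 90°

Step 4: From EF = 26, EM = 24, FM = 10, by the inverse law of cosines:
  cos(∠FEM) = (EF² + EM² - FM²) / (2·EF·EM)
  ∠FEM = 22.62°

Step 5: From BM = 14.8, ML = 7, and ∠BML = 135°, by the law of cosines:
  BL² = BM² + ML² - 2·BM·ML·cos(135°) = 219 + 49 + 146.5 = 414.5
  BL ≈ 20.36

Step 6: From MB = 14.8, MF = 10, BF = 7, by the inverse law of cosines:
  cos(∠BMF) = (MB² + MF² - BF²) / (2·MB·MF)
  ∠BMF = 24.18°

Step 7: From BF = 7, BM = 14.8, FM = 10, by the inverse law of cosines:
  cos(∠FBM) = (BF² + BM² - FM²) / (2·BF·BM)
  ∠FBM = 35.82°

Step 8: From BL = 20.36, BM = 14.8, LM = 7, by the inverse law of cosines:
  cos(∠LBM) = (BL² + BM² - LM²) / (2·BL·BM)
  ∠LBM = 14.07°

Step 9: From LB = 20.36, LM = 7, BM = 14.8, by the inverse law of cosines:
  cos(∠BLM) = (LB² + LM² - BM²) / (2·LB·LM)
  ∠BLM = 30.93°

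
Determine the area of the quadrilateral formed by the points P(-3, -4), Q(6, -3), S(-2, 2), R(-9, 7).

The Shoelace formula works by pairing each vertex with the next (cycling back to the first).
For each pair, compute x_i*y_(i+1) - x_(i+1)*y_i:
  (-3*-3 - 6*-4) = 33
  (6*2 - -2*-3) = 6
  (-2*7 - -9*2) = 4
  (-9*-4 - -3*7) = 57
Taking half the absolute value of the total: Area = (1/2)(100) = 50.

50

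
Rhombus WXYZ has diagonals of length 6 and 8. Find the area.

Area of a rhombus = (d1 * d2) / 2
Area = (6 * 8) / 2
Area = 48 / 2
Area = 24

24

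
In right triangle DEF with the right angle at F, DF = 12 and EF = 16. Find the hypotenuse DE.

DE = sqrt(12^2 + 16^2) = sqrt(400) = 20

20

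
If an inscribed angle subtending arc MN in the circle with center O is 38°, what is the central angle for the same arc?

By the inscribed angle theorem, the central angle is twice the inscribed angle.
Central angle = 2 × 38° = 76°

76°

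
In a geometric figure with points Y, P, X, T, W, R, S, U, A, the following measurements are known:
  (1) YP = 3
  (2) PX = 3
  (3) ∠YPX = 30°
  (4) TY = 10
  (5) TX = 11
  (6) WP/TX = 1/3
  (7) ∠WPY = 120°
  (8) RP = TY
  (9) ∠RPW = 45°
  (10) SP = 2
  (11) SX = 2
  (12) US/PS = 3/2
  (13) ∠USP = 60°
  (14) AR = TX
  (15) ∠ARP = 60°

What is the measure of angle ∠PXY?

Step 1: By the law of cosines on triangle XPY: XY² = 3² + 3² − 2·3·3·cos(30°) = 2.41, so XY ≈ 1.55.
Step 2: By the inverse law of cosines on triangle PXY: cos(∠PXY) = (3² + 1.55² − 3²) / (2·3·1.55) = 2.41/9.32 = 0.2588, so ∠PXY = 75°.

Therefore, the measure of angle ∠PXY = 75°.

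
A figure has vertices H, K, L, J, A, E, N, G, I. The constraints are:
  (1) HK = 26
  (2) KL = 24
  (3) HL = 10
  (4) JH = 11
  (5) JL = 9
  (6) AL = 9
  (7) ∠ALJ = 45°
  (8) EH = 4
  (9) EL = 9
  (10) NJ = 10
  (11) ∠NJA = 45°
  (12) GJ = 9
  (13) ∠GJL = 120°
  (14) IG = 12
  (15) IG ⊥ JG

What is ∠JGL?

Step 1: By the law of cosines on triangle GJL: GL² = 9² + 9² − 2·9·9·cos(120°) = 243, so GL = 9·√3.
Step 2: By the inverse law of cosines on triangle JGL: cos(∠JGL) = (9² + (9·√3)² − 9²) / (2·9·9·√3) = 243/280.59 = 0.866, so ∠JGL = 30°.

Therefore, the measure of angle ∠JGL = 30°.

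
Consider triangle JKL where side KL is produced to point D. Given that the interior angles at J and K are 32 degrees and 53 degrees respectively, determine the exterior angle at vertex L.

By the exterior angle theorem, an exterior angle of a triangle equals the sum of the two remote interior angles.
Exterior angle = angle J + angle K
Exterior angle = 32 + 53 = 85 degrees

85 degrees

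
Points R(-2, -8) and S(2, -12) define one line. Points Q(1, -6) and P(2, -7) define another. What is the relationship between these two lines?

Slope of line 1: m1 = (-12 - -8)/(2 - -2) = -4/4 = -1
Slope of line 2: m2 = (-7 - -6)/(2 - 1) = -1/1 = -1
Since m1 = m2 = -1, the lines are parallel.

Parallel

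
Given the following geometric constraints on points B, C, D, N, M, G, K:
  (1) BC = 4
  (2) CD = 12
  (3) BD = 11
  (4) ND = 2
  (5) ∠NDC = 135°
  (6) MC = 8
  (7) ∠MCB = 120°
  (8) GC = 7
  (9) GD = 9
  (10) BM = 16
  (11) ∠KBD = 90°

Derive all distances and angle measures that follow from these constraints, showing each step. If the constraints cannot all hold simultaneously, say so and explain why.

These constraints are not satisfiable: by the triangle inequality in triangle CBM, (1) BC = 4 and (6) MC = 8 force BM ≤ 4 + 8 = 12, but (10) says BM = 16. No planar figure meets all of them, so nothing further can be derived.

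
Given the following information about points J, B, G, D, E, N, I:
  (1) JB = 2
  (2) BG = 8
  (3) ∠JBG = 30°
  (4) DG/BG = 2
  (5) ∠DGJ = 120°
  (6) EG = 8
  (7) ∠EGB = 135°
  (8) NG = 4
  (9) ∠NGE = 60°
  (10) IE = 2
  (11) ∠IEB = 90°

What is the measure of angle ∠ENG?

Step 1: By the law of cosines on triangle NGE: NE² = 4² + 8² − 2·4·8·cos(60°) = 48, so NE = 4·√3.
Step 2: By the inverse law of cosines on triangle ENG: cos(∠ENG) = ((4·√3)² + 4² − 8²) / (2·4·√3·4) = 0/55.43 = 0, so ∠ENG = 90°.

Therefore, the measure of angle ∠ENG = 90°.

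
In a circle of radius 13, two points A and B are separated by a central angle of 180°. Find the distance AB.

Drop a perpendicular from the center to the chord, bisecting both the chord and the central angle.
Each half-chord = r sin(θ/2) = 13 sin(90°).
The full chord = 2 × 13 × sin(90°) = 26.

26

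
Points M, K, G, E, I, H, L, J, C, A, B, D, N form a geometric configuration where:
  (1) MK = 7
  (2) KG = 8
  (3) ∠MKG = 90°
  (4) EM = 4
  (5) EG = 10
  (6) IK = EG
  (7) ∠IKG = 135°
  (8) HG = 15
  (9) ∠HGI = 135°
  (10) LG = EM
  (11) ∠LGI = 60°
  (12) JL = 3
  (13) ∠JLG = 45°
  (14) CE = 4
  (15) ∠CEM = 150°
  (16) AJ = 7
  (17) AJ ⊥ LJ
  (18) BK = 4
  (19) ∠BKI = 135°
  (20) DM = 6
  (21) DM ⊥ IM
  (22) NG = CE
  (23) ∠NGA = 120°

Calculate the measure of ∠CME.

Step 1: By the law of cosines on triangle MEC: MC² = 4² + 4² − 2·4·4·cos(150°) = 59.71, so MC ≈ 7.73.
Step 2: By the inverse law of cosines on triangle CME: cos(∠CME) = (7.73² + 4² − 4²) / (2·7.73·4) = 59.71/61.82 = 0.9659, so ∠CME = 15°.

Therefore, the measure of angle ∠CME = 15°.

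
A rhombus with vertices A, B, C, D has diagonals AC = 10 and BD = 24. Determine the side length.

In a rhombus, the diagonals bisect each other perpendicularly, creating four congruent right triangles.
Each triangle has legs 5 (half of 10) and 12 (half of 24).
The hypotenuse of each right triangle is a side of the rhombus:
side = sqrt(5^2 + 12^2) = sqrt(169) = 13

13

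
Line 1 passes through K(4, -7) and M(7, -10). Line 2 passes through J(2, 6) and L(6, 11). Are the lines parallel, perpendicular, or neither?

Slope of line 1: m1 = (-10 - -7)/(7 - 4) = -3/3 = -1
Slope of line 2: m2 = (11 - 6)/(6 - 2) = 5/4 = 5/4
m1 != m2 and m1*m2 = -5/4 != -1. Neither.

Neither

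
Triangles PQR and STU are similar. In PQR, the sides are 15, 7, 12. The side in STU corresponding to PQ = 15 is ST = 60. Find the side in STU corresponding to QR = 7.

k = 60/15 = 4. TU = 4 * 7 = 28.

28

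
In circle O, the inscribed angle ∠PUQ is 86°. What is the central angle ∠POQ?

By the inscribed angle theorem, the central angle is twice the inscribed angle.
Central angle = 2 × 86° = 172°

172°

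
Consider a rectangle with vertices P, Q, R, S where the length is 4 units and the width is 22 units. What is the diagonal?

d = sqrt(4^2 + 22^2) = sqrt(500) = 10*sqrt(5)

10*sqrt(5)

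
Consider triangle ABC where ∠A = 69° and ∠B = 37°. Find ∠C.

angle C = 180 - 69 - 37 = 74 degrees.

74 degrees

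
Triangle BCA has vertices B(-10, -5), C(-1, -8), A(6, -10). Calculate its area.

The Shoelace formula computes the area from vertex coordinates by summing cross products.
For vertices (-10,-5), (-1,-8), (6,-10):
Signed sum = -10*-8 - -1*-5 + -1*-10 - 6*-8 + 6*-5 - -10*-10
= 75 + 58 + -130 = 3
Area = (1/2)|3| = 3/2.

3/2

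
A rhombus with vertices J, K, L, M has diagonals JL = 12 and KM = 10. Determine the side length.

Half-diagonals are 6 and 5. side = sqrt(6^2 + 5^2) = sqrt(61)

sqrt(61)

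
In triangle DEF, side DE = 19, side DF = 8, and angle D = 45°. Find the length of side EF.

By the law of cosines: EF^2 = DE^2 + DF^2 - 2*DE*DF*cos(D)
EF^2 = 19^2 + 8^2 - 2*19*8*cos(45°)
EF^2 = 361 + 64 - 304*(sqrt(2)/2)
EF^2 = 425 - 152*sqrt(2)
EF = sqrt(425 - 152*sqrt(2))

sqrt(425 - 152*sqrt(2))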